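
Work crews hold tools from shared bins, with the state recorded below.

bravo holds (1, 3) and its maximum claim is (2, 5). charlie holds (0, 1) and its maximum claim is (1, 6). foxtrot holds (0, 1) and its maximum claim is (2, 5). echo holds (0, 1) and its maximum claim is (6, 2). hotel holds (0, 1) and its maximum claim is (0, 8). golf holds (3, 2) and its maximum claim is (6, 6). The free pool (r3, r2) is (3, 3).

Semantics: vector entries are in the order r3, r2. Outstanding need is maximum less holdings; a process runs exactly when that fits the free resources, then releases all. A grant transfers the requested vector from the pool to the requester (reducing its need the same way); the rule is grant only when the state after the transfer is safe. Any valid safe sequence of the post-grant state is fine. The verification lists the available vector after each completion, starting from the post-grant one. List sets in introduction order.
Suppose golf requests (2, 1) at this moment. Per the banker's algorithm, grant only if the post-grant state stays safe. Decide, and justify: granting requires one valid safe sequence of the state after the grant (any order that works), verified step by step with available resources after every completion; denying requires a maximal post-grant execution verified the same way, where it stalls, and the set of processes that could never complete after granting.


GRANT — the state after the grant stays safe, e.g. via bravo, golf, echo, charlie, foxtrot, hotel.
Key observation: the transfer keeps a workable pool ((1, 2)); bravo starts the safe sequence.
Step-by-step check of the post-grant state:
  pool = (1, 2)
  run bravo (needs (1, 2), free (1, 2)); after release of (1, 3) the pool is (2, 5)
  run golf (needs (1, 3), free (2, 5)); after release of (5, 3) the pool is (7, 8)
  run echo (needs (6, 1), free (7, 8)); after release of (0, 1) the pool is (7, 9)
  run charlie (needs (1, 5), free (7, 9)); after release of (0, 1) the pool is (7, 10)
  run foxtrot (needs (2, 4), free (7, 10)); after release of (0, 1) the pool is (7, 11)
  run hotel (needs (0, 7), free (7, 11)); after release of (0, 1) the pool is (7, 12)


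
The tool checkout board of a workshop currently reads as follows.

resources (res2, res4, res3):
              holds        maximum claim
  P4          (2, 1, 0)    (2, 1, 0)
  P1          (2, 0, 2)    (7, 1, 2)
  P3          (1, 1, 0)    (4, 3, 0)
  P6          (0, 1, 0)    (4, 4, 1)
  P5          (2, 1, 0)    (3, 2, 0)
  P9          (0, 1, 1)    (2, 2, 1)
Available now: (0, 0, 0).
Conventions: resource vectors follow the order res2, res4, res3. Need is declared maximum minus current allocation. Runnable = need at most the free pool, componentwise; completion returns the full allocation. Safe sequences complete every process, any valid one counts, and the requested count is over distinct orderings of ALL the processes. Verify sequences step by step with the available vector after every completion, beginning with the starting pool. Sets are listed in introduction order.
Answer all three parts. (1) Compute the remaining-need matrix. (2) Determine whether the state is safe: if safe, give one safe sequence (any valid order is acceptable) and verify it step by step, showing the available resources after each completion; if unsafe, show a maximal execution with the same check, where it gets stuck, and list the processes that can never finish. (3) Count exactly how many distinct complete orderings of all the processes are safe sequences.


(1) Remaining need (order res2, res4, res3):
  P4: (0, 0, 0)
  P1: (5, 1, 0)
  P3: (3, 2, 0)
  P6: (4, 3, 1)
  P5: (1, 1, 0)
  P9: (2, 1, 0)
(2) SAFE, for example via the order P4, P5, P3, P9, P1, P6.
Key observation: P5 is the earliest step where a requested resource binds exactly: need (1, 1, 0), pool (2, 1, 0) at its turn.
Check, step by step:
  pool = (0, 0, 0)
  run P4 (needs (0, 0, 0), free (0, 0, 0)); after release of (2, 1, 0) the pool is (2, 1, 0)
  run P5 (needs (1, 1, 0), free (2, 1, 0)); after release of (2, 1, 0) the pool is (4, 2, 0)
  run P3 (needs (3, 2, 0), free (4, 2, 0)); after release of (1, 1, 0) the pool is (5, 3, 0)
  run P9 (needs (2, 1, 0), free (5, 3, 0)); after release of (0, 1, 1) the pool is (5, 4, 1)
  run P1 (needs (5, 1, 0), free (5, 4, 1)); after release of (2, 0, 2) the pool is (7, 4, 3)
  run P6 (needs (4, 3, 1), free (7, 4, 3)); after release of (0, 1, 0) the pool is (7, 5, 3)
(3) Exactly 10 of the possible complete orderings are safe sequences.


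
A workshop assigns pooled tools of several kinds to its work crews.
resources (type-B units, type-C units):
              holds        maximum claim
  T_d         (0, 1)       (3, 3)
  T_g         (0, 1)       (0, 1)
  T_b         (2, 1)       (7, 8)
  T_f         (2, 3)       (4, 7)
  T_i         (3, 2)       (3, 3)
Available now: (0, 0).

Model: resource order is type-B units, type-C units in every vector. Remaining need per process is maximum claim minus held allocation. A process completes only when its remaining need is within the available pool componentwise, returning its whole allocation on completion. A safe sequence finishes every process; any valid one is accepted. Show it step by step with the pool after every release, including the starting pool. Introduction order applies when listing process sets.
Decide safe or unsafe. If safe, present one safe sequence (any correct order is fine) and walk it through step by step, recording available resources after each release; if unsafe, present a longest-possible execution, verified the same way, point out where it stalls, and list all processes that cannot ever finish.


SAFE, for example via the order T_g, T_i, T_d, T_f, T_b.
Key observation: T_i marks the first exact bind of the order: its need (0, 1) fits the free (0, 1) with zero slack on a requested resource.
Walking it through:
  pool = (0, 0)
  T_g: need (0, 0) fits (0, 0); releases (0, 1), pool now (0, 1)
  T_i: need (0, 1) fits (0, 1); releases (3, 2), pool now (3, 3)
  T_d: need (3, 2) fits (3, 3); releases (0, 1), pool now (3, 4)
  T_f: need (2, 4) fits (3, 4); releases (2, 3), pool now (5, 7)
  T_b: need (5, 7) fits (5, 7); releases (2, 1), pool now (7, 8)


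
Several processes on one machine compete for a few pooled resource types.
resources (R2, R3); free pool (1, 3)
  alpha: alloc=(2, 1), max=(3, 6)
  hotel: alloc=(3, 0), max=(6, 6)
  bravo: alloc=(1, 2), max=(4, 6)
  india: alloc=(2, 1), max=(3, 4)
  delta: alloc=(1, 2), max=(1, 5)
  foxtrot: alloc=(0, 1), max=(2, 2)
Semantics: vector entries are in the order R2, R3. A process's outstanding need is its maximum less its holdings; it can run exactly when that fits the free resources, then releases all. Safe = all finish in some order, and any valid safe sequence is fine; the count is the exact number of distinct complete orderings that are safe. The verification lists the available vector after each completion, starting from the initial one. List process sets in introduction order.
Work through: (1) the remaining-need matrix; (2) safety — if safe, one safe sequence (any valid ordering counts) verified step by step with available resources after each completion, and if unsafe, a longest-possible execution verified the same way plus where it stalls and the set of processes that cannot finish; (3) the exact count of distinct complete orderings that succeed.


(1) Remaining need (order R2, R3):
  alpha: (1, 5)
  hotel: (3, 6)
  bravo: (3, 4)
  india: (1, 3)
  delta: (0, 3)
  foxtrot: (2, 1)
(2) The state is SAFE; one workable sequence: india, bravo, delta, alpha, foxtrot, hotel.
Key observation: india is the earliest step where a requested resource binds exactly: need (1, 3), pool (1, 3) at its turn.
Walking it through:
  pool = (1, 3)
  india: need (1, 3) fits (1, 3); releases (2, 1), pool now (3, 4)
  bravo: need (3, 4) fits (3, 4); releases (1, 2), pool now (4, 6)
  delta: need (0, 3) fits (4, 6); releases (1, 2), pool now (5, 8)
  alpha: need (1, 5) fits (5, 8); releases (2, 1), pool now (7, 9)
  foxtrot: need (2, 1) fits (7, 9); releases (0, 1), pool now (7, 10)
  hotel: need (3, 6) fits (7, 10); releases (3, 0), pool now (10, 10)
(3) Exactly 126 of the possible complete orderings are safe sequences.


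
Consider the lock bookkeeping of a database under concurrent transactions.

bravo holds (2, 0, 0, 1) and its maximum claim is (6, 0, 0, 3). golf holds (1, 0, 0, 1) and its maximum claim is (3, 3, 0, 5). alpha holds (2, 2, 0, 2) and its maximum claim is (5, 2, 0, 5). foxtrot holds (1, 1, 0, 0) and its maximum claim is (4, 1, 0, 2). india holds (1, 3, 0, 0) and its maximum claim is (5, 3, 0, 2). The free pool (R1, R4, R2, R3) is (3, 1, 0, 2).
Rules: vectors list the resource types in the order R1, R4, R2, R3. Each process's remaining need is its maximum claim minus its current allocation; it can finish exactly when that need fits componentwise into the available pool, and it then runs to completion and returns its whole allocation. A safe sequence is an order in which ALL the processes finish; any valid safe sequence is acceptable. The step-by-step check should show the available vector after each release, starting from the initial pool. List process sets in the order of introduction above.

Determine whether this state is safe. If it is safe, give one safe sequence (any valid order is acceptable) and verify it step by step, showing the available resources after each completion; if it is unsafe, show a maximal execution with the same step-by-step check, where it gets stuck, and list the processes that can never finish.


The state is SAFE; one workable sequence: foxtrot, bravo, alpha, golf, india.
Key observation: the order's first zero-slack moment is foxtrot ((3, 0, 0, 2) needed, (3, 1, 0, 2) free — a requested resource with nothing to spare).
Check, step by step:
  pool = (3, 1, 0, 2)
  foxtrot: need (3, 0, 0, 2) fits (3, 1, 0, 2); releases (1, 1, 0, 0), pool now (4, 2, 0, 2)
  bravo: need (4, 0, 0, 2) fits (4, 2, 0, 2); releases (2, 0, 0, 1), pool now (6, 2, 0, 3)
  alpha: need (3, 0, 0, 3) fits (6, 2, 0, 3); releases (2, 2, 0, 2), pool now (8, 4, 0, 5)
  golf: need (2, 3, 0, 4) fits (8, 4, 0, 5); releases (1, 0, 0, 1), pool now (9, 4, 0, 6)
  india: need (4, 0, 0, 2) fits (9, 4, 0, 6); releases (1, 3, 0, 0), pool now (10, 7, 0, 6)


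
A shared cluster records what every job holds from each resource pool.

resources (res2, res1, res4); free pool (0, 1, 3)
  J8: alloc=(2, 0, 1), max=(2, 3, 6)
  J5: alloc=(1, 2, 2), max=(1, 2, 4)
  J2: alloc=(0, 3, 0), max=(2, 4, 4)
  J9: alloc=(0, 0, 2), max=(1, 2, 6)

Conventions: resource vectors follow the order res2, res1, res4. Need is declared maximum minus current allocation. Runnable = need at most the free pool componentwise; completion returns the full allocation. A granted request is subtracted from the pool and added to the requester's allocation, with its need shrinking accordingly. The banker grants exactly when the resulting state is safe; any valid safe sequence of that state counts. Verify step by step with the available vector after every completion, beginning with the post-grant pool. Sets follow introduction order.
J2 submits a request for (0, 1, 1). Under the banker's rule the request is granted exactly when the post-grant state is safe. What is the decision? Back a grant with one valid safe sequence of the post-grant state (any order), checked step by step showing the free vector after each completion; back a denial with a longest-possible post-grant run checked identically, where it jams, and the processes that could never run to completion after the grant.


DENY — the pretend-granted state is unsafe.
Key observation: after J5, J9 the pool peaks at (1, 2, 6), and each blocked process is short somewhere: J8 on res1; J2 on res2.
Pretend the grant happened; the run J5, J9 goes as far as possible. Walking it through:
  pool = (0, 0, 2)
  J5 needs (0, 0, 2) <= (0, 0, 2) -> finishes; pool += (1, 2, 2) = (1, 2, 4)
  J9 needs (1, 2, 4) <= (1, 2, 4) -> finishes; pool += (0, 0, 2) = (1, 2, 6)
  J8 cannot run: need (0, 3, 5) vs free (1, 2, 6) (insufficient res1)
  J2 cannot run: need (2, 0, 3) vs free (1, 2, 6) (insufficient res2)
Processes that could never finish after the grant: J8 and J2.


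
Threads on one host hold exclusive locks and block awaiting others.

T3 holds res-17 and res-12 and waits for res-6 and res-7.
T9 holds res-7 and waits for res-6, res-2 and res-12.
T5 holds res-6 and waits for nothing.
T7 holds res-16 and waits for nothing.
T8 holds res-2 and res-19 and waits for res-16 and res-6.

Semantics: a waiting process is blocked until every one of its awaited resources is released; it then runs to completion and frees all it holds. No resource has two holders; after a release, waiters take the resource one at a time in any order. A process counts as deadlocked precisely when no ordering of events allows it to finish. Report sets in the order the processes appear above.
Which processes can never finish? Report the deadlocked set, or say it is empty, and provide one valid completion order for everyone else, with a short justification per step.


The deadlocked set is T3 and T9.
Key observation: the cycle T3 -> T9 -> T3 can never break — each member waits on the next; no other process is dragged down with it.
A valid finishing order for the others: T7, T5, T8.
Step-by-step check:
  run T7 (it waits on nothing); releases res-16
  run T5 (it waits on nothing); releases res-6
  T8 waits on res-16 and res-6 — all released -> runs and releases res-2 and res-19


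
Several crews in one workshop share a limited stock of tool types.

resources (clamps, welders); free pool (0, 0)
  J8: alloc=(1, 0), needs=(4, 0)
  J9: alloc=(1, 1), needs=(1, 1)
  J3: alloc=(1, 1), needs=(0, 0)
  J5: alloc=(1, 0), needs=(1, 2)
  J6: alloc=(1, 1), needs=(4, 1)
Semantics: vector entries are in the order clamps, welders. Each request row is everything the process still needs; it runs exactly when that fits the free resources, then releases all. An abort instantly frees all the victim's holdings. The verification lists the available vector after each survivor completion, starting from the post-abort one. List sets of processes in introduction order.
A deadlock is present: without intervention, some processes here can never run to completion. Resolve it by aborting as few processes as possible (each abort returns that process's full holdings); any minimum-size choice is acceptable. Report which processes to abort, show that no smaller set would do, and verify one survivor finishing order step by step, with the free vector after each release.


Minimum abort set: J8.
Key observation: aborting J8 returns (1, 0), and J6 — hopeless before — runs at step 4 with the returned capacity in the pool.
No smaller set exists: with zero aborts the deadlock remains.
The survivors complete as J3, J9, J5, J6. Check, step by step (starting from the post-abort pool):
  pool = (1, 0)
  J3 needs (0, 0) <= (1, 0) -> finishes; pool += (1, 1) = (2, 1)
  J9 needs (1, 1) <= (2, 1) -> finishes; pool += (1, 1) = (3, 2)
  J5 needs (1, 2) <= (3, 2) -> finishes; pool += (1, 0) = (4, 2)
  J6 needs (4, 1) <= (4, 2) -> finishes; pool += (1, 1) = (5, 3)


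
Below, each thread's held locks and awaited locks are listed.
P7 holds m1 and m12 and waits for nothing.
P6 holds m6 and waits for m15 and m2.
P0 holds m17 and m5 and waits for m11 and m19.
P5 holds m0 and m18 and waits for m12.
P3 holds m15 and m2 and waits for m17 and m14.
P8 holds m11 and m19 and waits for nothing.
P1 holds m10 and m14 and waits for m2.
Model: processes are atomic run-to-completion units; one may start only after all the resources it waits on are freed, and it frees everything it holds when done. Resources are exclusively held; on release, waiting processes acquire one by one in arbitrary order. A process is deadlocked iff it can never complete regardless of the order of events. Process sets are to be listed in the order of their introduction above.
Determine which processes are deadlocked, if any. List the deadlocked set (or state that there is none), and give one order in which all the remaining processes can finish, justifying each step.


The deadlocked set is P6, P3 and P1.
Key observation: nobody on the ring P3 -> P1 -> P3 can start until another member finishes, which never happens; P6 waits into the deadlock from upstream.
The rest can finish in the order P7, P8, P5, P0.
Walking it through:
  P7 waits on nothing -> runs at once and releases m1 and m12
  P8 waits on nothing -> runs at once and releases m11 and m19
  P5: everything it awaited (m12) is free; runs, freeing m0 and m18
  P0: everything it awaited (m11 and m19) is free; runs, freeing m17 and m5


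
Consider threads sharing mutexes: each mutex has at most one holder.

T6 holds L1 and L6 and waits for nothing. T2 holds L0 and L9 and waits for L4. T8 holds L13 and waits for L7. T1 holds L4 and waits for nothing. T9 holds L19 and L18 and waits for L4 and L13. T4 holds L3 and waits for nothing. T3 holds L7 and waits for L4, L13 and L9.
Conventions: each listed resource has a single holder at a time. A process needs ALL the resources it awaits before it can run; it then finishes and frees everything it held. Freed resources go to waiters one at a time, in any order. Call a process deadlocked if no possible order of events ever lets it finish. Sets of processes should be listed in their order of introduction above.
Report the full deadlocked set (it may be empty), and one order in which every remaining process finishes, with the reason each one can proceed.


Deadlocked set: T8, T9 and T3.
Key observation: nobody on the ring T8 -> T3 -> T8 can start until another member finishes, which never happens; T9 waits into the deadlock from upstream.
One completion order for the rest: T4, T1, T2, T6.
Walking it through:
  run T4 (it waits on nothing); releases L3
  run T1 (it waits on nothing); releases L4
  run T2 (all its waits — L4 — are resolved); releases L0 and L9
  run T6 (it waits on nothing); releases L1 and L6


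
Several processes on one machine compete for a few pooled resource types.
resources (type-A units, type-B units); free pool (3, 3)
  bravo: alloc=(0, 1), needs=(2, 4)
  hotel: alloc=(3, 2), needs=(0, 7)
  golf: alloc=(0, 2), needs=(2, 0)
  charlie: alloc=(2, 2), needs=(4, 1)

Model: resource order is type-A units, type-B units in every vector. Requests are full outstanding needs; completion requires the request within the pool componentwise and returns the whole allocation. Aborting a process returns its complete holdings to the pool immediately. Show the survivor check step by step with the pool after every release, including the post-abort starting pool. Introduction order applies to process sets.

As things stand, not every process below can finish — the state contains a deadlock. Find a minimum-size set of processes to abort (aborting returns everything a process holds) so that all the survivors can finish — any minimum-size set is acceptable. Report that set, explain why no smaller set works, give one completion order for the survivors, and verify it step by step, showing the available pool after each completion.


Minimum abort set: charlie.
Key observation: hotel had no path to completion before; after the abort of charlie ((2, 2) returned), step 3 is where it fits.
No smaller set exists: with zero aborts the deadlock remains.
Survivors finish in the order: bravo, golf, hotel. Verifying each step (pool after the aborts first):
  pool = (5, 5)
  bravo needs (2, 4) <= (5, 5) -> finishes; pool += (0, 1) = (5, 6)
  golf needs (2, 0) <= (5, 6) -> finishes; pool += (0, 2) = (5, 8)
  hotel needs (0, 7) <= (5, 8) -> finishes; pool += (3, 2) = (8, 10)


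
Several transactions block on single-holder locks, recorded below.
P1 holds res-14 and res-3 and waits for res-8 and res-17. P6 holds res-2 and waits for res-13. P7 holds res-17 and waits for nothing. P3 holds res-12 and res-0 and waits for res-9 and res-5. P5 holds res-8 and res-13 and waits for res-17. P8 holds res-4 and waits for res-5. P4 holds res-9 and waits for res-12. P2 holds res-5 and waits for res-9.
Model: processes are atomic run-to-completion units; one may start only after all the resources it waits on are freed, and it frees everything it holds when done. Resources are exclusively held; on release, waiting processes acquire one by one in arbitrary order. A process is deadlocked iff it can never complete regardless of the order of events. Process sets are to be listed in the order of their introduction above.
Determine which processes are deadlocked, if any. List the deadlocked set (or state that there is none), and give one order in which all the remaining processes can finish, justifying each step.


Deadlocked set: P3, P8, P4 and P2.
Key observation: the loop P3 -> P4 -> P3 blocks itself forever; P2 is caught in further circular waits and P8 waits into the deadlock from upstream.
One completion order for the rest: P7, P5, P1, P6.
Verifying each step:
  P7 waits on nothing -> runs at once and releases res-17
  P5 waits on res-17 — all released -> runs and releases res-8 and res-13
  P1 waits on res-8 and res-17 — all released -> runs and releases res-14 and res-3
  P6 waits on res-13 — all released -> runs and releases res-2


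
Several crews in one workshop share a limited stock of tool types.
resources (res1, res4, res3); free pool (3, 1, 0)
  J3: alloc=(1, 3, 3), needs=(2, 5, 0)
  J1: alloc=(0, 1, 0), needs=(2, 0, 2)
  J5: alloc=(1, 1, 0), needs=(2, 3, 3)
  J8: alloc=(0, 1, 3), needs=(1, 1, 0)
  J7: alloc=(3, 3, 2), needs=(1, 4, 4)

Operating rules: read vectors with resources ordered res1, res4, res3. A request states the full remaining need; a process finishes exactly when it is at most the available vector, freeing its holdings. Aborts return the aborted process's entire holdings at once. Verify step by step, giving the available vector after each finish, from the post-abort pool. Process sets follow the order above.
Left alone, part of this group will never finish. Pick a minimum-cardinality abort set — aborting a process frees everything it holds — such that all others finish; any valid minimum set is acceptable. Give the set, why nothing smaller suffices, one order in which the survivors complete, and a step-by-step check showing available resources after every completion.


Abort J7.
Key observation: J3 had no path to completion before; after the abort of J7 ((3, 3, 2) returned), step 3 is where it fits.
Why nothing smaller works: aborting no one leaves the state deadlocked as given.
Survivors finish in the order: J8, J5, J3, J1. Verifying each step (pool after the aborts first):
  pool = (6, 4, 2)
  J8: need (1, 1, 0) fits (6, 4, 2); releases (0, 1, 3), pool now (6, 5, 5)
  J5: need (2, 3, 3) fits (6, 5, 5); releases (1, 1, 0), pool now (7, 6, 5)
  J3: need (2, 5, 0) fits (7, 6, 5); releases (1, 3, 3), pool now (8, 9, 8)
  J1: need (2, 0, 2) fits (8, 9, 8); releases (0, 1, 0), pool now (8, 10, 8)


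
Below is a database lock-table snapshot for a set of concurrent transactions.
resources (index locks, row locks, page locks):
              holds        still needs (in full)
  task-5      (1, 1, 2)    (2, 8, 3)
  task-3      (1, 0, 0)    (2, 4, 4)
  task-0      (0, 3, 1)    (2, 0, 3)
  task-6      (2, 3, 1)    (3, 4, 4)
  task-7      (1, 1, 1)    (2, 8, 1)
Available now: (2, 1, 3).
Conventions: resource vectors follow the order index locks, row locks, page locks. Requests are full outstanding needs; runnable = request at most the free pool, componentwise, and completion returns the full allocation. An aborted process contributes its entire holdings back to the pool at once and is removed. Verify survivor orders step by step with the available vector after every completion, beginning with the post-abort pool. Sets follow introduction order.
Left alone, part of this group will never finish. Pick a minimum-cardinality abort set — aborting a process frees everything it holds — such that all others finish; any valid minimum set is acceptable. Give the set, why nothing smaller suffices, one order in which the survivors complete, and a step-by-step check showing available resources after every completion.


Abort task-5.
Key observation: task-7 had no path to completion before; after the abort of task-5 ((1, 1, 2) returned), step 3 is where it fits.
No smaller set exists: with zero aborts the deadlock remains.
Survivors finish in the order: task-0, task-6, task-7, task-3. Walking it through (pool after the aborts first):
  pool = (3, 2, 5)
  task-0 needs (2, 0, 3) <= (3, 2, 5) -> finishes; pool += (0, 3, 1) = (3, 5, 6)
  task-6 needs (3, 4, 4) <= (3, 5, 6) -> finishes; pool += (2, 3, 1) = (5, 8, 7)
  task-7 needs (2, 8, 1) <= (5, 8, 7) -> finishes; pool += (1, 1, 1) = (6, 9, 8)
  task-3 needs (2, 4, 4) <= (6, 9, 8) -> finishes; pool += (1, 0, 0) = (7, 9, 8)


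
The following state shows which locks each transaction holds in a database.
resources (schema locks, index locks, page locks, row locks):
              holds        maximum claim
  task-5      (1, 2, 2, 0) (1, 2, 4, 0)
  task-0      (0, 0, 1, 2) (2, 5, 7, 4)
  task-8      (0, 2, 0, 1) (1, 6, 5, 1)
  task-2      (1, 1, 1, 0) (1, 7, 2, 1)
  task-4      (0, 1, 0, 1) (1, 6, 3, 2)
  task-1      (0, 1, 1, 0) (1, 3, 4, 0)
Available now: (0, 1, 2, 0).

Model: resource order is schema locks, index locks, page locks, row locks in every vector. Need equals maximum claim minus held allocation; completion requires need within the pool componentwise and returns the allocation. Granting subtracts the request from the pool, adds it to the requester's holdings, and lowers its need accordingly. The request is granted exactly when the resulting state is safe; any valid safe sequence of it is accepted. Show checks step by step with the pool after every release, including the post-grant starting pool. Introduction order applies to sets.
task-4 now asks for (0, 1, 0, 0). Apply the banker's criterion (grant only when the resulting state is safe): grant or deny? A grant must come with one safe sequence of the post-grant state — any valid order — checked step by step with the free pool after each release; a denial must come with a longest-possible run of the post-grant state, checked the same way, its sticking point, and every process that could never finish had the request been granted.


DENY: after the grant no complete ordering would exist.
Key observation: the pool after task-5, task-1 is (1, 3, 5, 0); every surviving request exceeds it in index locks, so progress ends there.
Pretend the grant happened; the run task-5, task-1 goes as far as possible. Verifying each step:
  pool = (0, 0, 2, 0)
  run task-5 (needs (0, 0, 2, 0), free (0, 0, 2, 0)); after release of (1, 2, 2, 0) the pool is (1, 2, 4, 0)
  run task-1 (needs (1, 2, 3, 0), free (1, 2, 4, 0)); after release of (0, 1, 1, 0) the pool is (1, 3, 5, 0)
  blocked: task-0 wants (2, 5, 6, 2), pool (1, 3, 5, 0) — not enough schema locks, index locks, page locks and row locks
  blocked: task-8 wants (1, 4, 5, 0), pool (1, 3, 5, 0) — not enough index locks
  blocked: task-2 wants (0, 6, 1, 1), pool (1, 3, 5, 0) — not enough index locks and row locks
  blocked: task-4 wants (1, 4, 3, 1), pool (1, 3, 5, 0) — not enough index locks and row locks
Processes that could never finish after the grant: task-0, task-8, task-2 and task-4.


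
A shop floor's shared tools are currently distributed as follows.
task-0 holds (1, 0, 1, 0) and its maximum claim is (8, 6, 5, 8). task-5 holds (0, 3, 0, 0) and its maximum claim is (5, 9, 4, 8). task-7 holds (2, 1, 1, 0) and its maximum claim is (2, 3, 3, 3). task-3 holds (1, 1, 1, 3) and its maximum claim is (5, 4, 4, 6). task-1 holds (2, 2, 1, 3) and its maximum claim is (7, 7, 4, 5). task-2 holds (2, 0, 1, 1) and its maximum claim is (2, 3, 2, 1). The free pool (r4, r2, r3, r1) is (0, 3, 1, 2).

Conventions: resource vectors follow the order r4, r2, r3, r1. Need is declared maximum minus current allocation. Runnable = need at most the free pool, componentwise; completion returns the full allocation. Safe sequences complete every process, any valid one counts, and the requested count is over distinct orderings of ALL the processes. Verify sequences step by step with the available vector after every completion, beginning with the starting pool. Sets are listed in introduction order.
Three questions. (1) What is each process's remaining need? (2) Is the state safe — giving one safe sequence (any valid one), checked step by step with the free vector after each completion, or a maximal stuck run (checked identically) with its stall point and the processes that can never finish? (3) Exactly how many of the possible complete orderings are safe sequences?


(1) Need matrix, components ordered r4, r2, r3, r1:
  task-0: (7, 6, 4, 8)
  task-5: (5, 6, 4, 8)
  task-7: (0, 2, 2, 3)
  task-3: (4, 3, 3, 3)
  task-1: (5, 5, 3, 2)
  task-2: (0, 3, 1, 0)
(2) SAFE. One safe sequence: task-2, task-7, task-3, task-1, task-0, task-5.
Key observation: task-2 is the earliest step where a requested resource binds exactly: need (0, 3, 1, 0), pool (0, 3, 1, 2) at its turn.
Walking it through:
  pool = (0, 3, 1, 2)
  task-2: need (0, 3, 1, 0) fits (0, 3, 1, 2); releases (2, 0, 1, 1), pool now (2, 3, 2, 3)
  task-7: need (0, 2, 2, 3) fits (2, 3, 2, 3); releases (2, 1, 1, 0), pool now (4, 4, 3, 3)
  task-3: need (4, 3, 3, 3) fits (4, 4, 3, 3); releases (1, 1, 1, 3), pool now (5, 5, 4, 6)
  task-1: need (5, 5, 3, 2) fits (5, 5, 4, 6); releases (2, 2, 1, 3), pool now (7, 7, 5, 9)
  task-0: need (7, 6, 4, 8) fits (7, 7, 5, 9); releases (1, 0, 1, 0), pool now (8, 7, 6, 9)
  task-5: need (5, 6, 4, 8) fits (8, 7, 6, 9); releases (0, 3, 0, 0), pool now (8, 10, 6, 9)
(3) Precisely 2 of the possible complete orderings are safe sequences.


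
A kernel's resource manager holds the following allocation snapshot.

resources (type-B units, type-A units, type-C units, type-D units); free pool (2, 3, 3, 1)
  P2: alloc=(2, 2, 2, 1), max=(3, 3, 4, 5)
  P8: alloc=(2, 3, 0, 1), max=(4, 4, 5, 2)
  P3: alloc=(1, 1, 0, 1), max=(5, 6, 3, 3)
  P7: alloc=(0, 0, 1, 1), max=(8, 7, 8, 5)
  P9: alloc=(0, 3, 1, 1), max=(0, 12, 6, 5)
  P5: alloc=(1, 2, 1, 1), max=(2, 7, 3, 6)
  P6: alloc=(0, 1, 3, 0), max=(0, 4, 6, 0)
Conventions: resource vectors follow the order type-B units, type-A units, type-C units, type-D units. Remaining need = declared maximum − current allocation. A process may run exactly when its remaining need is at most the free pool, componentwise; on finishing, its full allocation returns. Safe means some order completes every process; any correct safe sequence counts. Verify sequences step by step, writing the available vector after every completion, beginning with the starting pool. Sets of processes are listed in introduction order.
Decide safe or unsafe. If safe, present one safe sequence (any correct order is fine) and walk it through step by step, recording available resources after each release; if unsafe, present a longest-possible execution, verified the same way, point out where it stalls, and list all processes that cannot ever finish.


The state is UNSAFE.
Key observation: no order helps: past P6, P8, P3, the free pool tops out at (5, 8, 6, 3), below what each blocked process needs in type-D units.
A maximal execution: P6, P8, P3 — then nothing else fits. Step-by-step check:
  pool = (2, 3, 3, 1)
  P6: need (0, 3, 3, 0) fits (2, 3, 3, 1); releases (0, 1, 3, 0), pool now (2, 4, 6, 1)
  P8: need (2, 1, 5, 1) fits (2, 4, 6, 1); releases (2, 3, 0, 1), pool now (4, 7, 6, 2)
  P3: need (4, 5, 3, 2) fits (4, 7, 6, 2); releases (1, 1, 0, 1), pool now (5, 8, 6, 3)
  blocked: P2 wants (1, 1, 2, 4), pool (5, 8, 6, 3) — not enough type-D units
  blocked: P7 wants (8, 7, 7, 4), pool (5, 8, 6, 3) — not enough type-B units, type-C units and type-D units
  blocked: P9 wants (0, 9, 5, 4), pool (5, 8, 6, 3) — not enough type-A units and type-D units
  blocked: P5 wants (1, 5, 2, 5), pool (5, 8, 6, 3) — not enough type-D units
Never able to finish: P2, P7, P9 and P5.


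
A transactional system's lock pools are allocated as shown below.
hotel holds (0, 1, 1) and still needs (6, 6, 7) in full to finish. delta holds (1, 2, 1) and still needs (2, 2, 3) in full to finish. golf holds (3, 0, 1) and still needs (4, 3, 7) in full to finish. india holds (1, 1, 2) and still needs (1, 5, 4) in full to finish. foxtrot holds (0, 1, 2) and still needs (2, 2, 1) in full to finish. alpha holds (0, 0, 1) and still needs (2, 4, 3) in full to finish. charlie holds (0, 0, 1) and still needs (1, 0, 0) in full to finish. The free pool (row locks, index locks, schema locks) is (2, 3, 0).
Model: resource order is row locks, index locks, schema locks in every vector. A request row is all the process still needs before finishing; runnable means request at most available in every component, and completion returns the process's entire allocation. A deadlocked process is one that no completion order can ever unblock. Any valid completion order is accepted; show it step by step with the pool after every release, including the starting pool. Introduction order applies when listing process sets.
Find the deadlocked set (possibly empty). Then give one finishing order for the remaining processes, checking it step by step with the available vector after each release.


The deadlocked set is empty.
Key observation: charlie can run right away; the returned allocation unlocks the remaining processes in turn.
A valid finishing order for the others: charlie, foxtrot, delta, india, alpha, golf, hotel. Check, step by step:
  pool = (2, 3, 0)
  charlie needs (1, 0, 0) <= (2, 3, 0) -> finishes; pool += (0, 0, 1) = (2, 3, 1)
  foxtrot needs (2, 2, 1) <= (2, 3, 1) -> finishes; pool += (0, 1, 2) = (2, 4, 3)
  delta needs (2, 2, 3) <= (2, 4, 3) -> finishes; pool += (1, 2, 1) = (3, 6, 4)
  india needs (1, 5, 4) <= (3, 6, 4) -> finishes; pool += (1, 1, 2) = (4, 7, 6)
  alpha needs (2, 4, 3) <= (4, 7, 6) -> finishes; pool += (0, 0, 1) = (4, 7, 7)
  golf needs (4, 3, 7) <= (4, 7, 7) -> finishes; pool += (3, 0, 1) = (7, 7, 8)
  hotel needs (6, 6, 7) <= (7, 7, 8) -> finishes; pool += (0, 1, 1) = (7, 8, 9)


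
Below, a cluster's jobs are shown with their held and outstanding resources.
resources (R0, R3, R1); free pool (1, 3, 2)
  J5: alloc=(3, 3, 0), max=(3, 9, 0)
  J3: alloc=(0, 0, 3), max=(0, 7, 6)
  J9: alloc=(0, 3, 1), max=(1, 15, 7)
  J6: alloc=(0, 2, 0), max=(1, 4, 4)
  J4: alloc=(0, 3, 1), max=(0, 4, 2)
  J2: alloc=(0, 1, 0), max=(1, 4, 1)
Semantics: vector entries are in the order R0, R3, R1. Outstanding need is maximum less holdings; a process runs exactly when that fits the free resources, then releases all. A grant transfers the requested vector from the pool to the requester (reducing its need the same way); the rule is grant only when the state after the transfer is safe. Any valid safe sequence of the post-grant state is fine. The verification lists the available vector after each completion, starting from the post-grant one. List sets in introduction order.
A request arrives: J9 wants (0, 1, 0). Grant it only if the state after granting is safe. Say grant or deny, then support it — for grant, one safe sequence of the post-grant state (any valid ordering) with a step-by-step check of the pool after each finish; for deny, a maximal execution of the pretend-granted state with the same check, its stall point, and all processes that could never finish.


GRANT — the state after the grant stays safe, e.g. via J4, J2, J5, J3, J6, J9.
Key observation: even at the reduced pool (1, 2, 2), J4 fits immediately, so safety survives the grant.
Step-by-step check of the post-grant state:
  pool = (1, 2, 2)
  J4 needs (0, 1, 1) <= (1, 2, 2) -> finishes; pool += (0, 3, 1) = (1, 5, 3)
  J2 needs (1, 3, 1) <= (1, 5, 3) -> finishes; pool += (0, 1, 0) = (1, 6, 3)
  J5 needs (0, 6, 0) <= (1, 6, 3) -> finishes; pool += (3, 3, 0) = (4, 9, 3)
  J3 needs (0, 7, 3) <= (4, 9, 3) -> finishes; pool += (0, 0, 3) = (4, 9, 6)
  J6 needs (1, 2, 4) <= (4, 9, 6) -> finishes; pool += (0, 2, 0) = (4, 11, 6)
  J9 needs (1, 11, 6) <= (4, 11, 6) -> finishes; pool += (0, 4, 1) = (4, 15, 7)


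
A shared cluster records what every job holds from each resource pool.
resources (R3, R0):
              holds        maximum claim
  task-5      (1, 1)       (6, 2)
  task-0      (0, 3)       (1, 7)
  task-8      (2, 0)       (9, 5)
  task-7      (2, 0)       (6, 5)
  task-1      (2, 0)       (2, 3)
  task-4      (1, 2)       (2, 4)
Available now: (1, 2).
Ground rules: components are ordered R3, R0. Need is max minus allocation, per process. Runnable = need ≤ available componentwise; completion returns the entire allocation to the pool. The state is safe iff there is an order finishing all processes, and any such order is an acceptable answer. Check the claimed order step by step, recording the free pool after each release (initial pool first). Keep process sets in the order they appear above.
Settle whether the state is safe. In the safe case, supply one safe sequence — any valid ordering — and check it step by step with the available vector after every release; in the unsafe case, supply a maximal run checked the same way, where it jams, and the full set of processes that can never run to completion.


SAFE, for example via the order task-4, task-1, task-0, task-7, task-5, task-8.
Key observation: the order's first zero-slack moment is task-4 ((1, 2) needed, (1, 2) free — a requested resource with nothing to spare).
Step-by-step check:
  pool = (1, 2)
  task-4 needs (1, 2) <= (1, 2) -> finishes; pool += (1, 2) = (2, 4)
  task-1 needs (0, 3) <= (2, 4) -> finishes; pool += (2, 0) = (4, 4)
  task-0 needs (1, 4) <= (4, 4) -> finishes; pool += (0, 3) = (4, 7)
  task-7 needs (4, 5) <= (4, 7) -> finishes; pool += (2, 0) = (6, 7)
  task-5 needs (5, 1) <= (6, 7) -> finishes; pool += (1, 1) = (7, 8)
  task-8 needs (7, 5) <= (7, 8) -> finishes; pool += (2, 0) = (9, 8)


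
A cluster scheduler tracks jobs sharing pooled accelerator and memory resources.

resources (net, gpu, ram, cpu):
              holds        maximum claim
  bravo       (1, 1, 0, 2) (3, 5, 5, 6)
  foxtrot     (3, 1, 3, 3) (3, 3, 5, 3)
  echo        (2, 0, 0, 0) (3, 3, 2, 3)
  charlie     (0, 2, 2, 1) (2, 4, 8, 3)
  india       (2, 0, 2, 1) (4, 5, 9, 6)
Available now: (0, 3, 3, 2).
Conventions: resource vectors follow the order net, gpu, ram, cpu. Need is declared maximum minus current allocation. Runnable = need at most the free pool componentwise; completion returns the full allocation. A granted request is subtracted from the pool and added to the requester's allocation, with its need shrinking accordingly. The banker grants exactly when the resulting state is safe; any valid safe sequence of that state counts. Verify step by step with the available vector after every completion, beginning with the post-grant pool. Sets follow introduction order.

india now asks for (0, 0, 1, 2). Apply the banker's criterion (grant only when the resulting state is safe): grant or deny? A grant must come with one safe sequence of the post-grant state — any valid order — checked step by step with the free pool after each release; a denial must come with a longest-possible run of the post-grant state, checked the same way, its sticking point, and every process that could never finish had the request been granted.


DENY. Granting would leave the state unsafe.
Key observation: after foxtrot, echo the pool peaks at (5, 4, 5, 3), and each blocked process is short somewhere: bravo on cpu; charlie on ram; india on gpu, ram.
After a pretend grant, a maximal execution: foxtrot, echo — then nothing else fits. Step-by-step check:
  pool = (0, 3, 2, 0)
  run foxtrot (needs (0, 2, 2, 0), free (0, 3, 2, 0)); after release of (3, 1, 3, 3) the pool is (3, 4, 5, 3)
  run echo (needs (1, 3, 2, 3), free (3, 4, 5, 3)); after release of (2, 0, 0, 0) the pool is (5, 4, 5, 3)
  bravo still needs (2, 4, 5, 4) but only (5, 4, 5, 3) is free — short on cpu
  charlie still needs (2, 2, 6, 2) but only (5, 4, 5, 3) is free — short on ram
  india still needs (2, 5, 6, 3) but only (5, 4, 5, 3) is free — short on gpu and ram
Processes that could never finish after the grant: bravo, charlie and india.


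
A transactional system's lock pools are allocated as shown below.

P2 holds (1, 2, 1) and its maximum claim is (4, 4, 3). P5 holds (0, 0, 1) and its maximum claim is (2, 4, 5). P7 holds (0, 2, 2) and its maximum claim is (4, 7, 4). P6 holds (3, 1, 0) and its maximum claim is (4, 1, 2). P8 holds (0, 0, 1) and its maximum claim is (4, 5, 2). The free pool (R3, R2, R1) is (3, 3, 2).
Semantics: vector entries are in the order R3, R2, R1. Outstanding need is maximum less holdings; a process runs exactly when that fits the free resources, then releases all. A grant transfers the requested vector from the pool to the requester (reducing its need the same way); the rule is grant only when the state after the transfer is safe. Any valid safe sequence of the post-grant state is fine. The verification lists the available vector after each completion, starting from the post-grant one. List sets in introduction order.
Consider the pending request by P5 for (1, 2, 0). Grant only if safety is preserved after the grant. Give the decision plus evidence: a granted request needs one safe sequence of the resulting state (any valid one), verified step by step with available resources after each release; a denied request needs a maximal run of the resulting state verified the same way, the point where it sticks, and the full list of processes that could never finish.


DENY — the pretend-granted state is unsafe.
Key observation: after P6, P2 the pool peaks at (6, 4, 3), and each blocked process is short somewhere: P5 on R1; P7 on R2; P8 on R2.
On the post-grant state, P6, P2 is a maximal run — nothing extends it. Verifying each step:
  pool = (2, 1, 2)
  P6 needs (1, 0, 2) <= (2, 1, 2) -> finishes; pool += (3, 1, 0) = (5, 2, 2)
  P2 needs (3, 2, 2) <= (5, 2, 2) -> finishes; pool += (1, 2, 1) = (6, 4, 3)
  blocked: P5 wants (1, 2, 4), pool (6, 4, 3) — not enough R1
  blocked: P7 wants (4, 5, 2), pool (6, 4, 3) — not enough R2
  blocked: P8 wants (4, 5, 1), pool (6, 4, 3) — not enough R2
Processes that could never finish after the grant: P5, P7 and P8.
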